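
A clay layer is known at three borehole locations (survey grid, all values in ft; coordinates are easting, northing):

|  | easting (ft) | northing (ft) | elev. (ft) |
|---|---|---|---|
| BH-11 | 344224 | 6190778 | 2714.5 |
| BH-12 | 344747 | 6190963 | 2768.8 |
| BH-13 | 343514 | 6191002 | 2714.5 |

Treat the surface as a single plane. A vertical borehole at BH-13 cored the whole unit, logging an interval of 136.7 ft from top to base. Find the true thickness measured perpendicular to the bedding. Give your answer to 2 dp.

134.93 ft

Let the plane be z = a·easting + b·northing + c.
BH-12−BH-11: 523a + 185b = 54.3;  BH-13−BH-11: −710a + 224b = 0.
Solving gives a = 0.04895, b = 0.15514.
|∇z| = √(a²+b²) = 0.16268, so dip δ = arctan(0.16268) = 9.24°.
True thickness = vertical thickness × cos δ = 136.7 × cos 9.24° = 134.93 ft.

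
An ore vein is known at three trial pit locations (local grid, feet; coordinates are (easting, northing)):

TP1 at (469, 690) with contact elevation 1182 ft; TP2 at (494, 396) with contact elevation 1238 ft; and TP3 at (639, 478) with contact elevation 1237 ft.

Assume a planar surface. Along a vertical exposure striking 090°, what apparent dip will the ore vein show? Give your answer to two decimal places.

Let the plane be z = a·E + b·N + c.
TP2−TP1: 25a − 294b = 56;  TP3−TP1: 170a − 212b = 55.
Solving gives a = 0.09620, b = −0.18230.
Unit vector along 090° is (sin 90°, cos 90°) = (1.0000, 0.0000).
Slope in that direction = a·(1.0000) + b·(0.0000) = 0.09620.
Apparent dip = arctan|0.09620| = 5.49° (true dip is 11.6°, so apparent ≤ true as expected).

5.49°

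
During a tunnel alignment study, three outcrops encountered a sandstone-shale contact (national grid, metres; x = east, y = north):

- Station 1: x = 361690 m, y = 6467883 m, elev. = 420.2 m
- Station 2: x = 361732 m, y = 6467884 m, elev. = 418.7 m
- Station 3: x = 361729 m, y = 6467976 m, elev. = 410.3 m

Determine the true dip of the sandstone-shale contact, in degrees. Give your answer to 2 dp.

Two edge vectors: Station 1→Station 2 = (42, 1, -1.5), Station 1→Station 3 = (39, 93, -9.9).
Normal n = (Station 1→Station 2) × (Station 1→Station 3) = (129.6, 357.3, 3867).
So ∂z/∂x = −n_x/n_z = −0.03351 and ∂z/∂y = −n_y/n_z = −0.09240.
Gradient magnitude |∇z| = √(a² + b²) = √(0.00112 + 0.00854) = 0.09829.
True dip = arctan(0.09829) = 5.61°, dipping toward NNE (azimuth ≈ 020°).

5.61°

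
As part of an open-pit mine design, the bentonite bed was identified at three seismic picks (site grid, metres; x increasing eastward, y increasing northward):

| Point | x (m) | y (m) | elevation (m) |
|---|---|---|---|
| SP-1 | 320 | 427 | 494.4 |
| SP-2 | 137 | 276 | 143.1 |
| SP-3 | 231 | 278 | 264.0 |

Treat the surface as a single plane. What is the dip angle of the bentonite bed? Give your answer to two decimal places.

Let the plane be z = a·x + b·y + c.
SP-2−SP-1: −183a − 151b = −351.3;  SP-3−SP-1: −89a − 149b = −230.4.
Solving gives a = 1.26940, b = 0.78807.
Gradient magnitude |∇z| = √(a² + b²) = √(1.61138 + 0.62106) = 1.49414.
True dip = arctan(1.49414) = 56.21°, dipping toward WSW (azimuth ≈ 238°).

56.21°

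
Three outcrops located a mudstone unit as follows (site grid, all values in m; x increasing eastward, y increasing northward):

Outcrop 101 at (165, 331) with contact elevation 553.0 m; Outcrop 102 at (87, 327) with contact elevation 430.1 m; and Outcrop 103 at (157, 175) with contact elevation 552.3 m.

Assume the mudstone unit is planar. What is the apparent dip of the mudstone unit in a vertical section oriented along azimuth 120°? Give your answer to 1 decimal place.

54.6°

Two edge vectors: Outcrop 101→Outcrop 102 = (-78, -4, -122.9), Outcrop 101→Outcrop 103 = (-8, -156, -0.7).
Normal n = (Outcrop 101→Outcrop 102) × (Outcrop 101→Outcrop 103) = (-19169.6, 928.6, 12136).
So ∂z/∂x = −n_x/n_z = 1.57956 and ∂z/∂y = −n_y/n_z = −0.07652.
Unit vector along 120° is (sin 120°, cos 120°) = (0.8660, -0.5000).
Slope in that direction = a·(0.8660) + b·(-0.5000) = 1.40620.
Apparent dip = arctan|1.40620| = 54.6° (true dip is 57.7°, so apparent ≤ true as expected).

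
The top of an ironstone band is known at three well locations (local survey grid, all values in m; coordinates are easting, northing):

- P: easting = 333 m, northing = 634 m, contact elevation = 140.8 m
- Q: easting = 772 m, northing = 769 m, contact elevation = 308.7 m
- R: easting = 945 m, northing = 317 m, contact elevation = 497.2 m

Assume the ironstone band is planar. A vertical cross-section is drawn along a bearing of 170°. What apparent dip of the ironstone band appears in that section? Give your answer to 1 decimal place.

17.6°

Let the plane be z = a·easting + b·northing + c.
Q−P: 439a + 135b = 167.9;  R−P: 612a − 317b = 356.4.
Solving gives a = 0.45693, b = −0.24215.
Unit vector along 170° is (sin 170°, cos 170°) = (0.1736, -0.9848).
Slope in that direction = a·(0.1736) + b·(-0.9848) = 0.31782.
Apparent dip = arctan|0.31782| = 17.6° (true dip is 27.3°, so apparent ≤ true as expected).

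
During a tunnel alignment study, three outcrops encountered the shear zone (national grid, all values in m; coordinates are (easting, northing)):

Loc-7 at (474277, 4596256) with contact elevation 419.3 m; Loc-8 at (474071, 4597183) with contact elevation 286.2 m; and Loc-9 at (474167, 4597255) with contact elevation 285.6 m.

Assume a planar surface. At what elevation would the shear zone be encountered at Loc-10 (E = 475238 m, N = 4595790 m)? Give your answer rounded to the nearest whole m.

Two edge vectors: Loc-7→Loc-8 = (-206, 927, -133.1), Loc-7→Loc-9 = (-110, 999, -133.7).
Normal n = (Loc-7→Loc-8) × (Loc-7→Loc-9) = (9027, -12901.2, -103824).
So ∂z/∂E = −n_x/n_z = 0.08694521 and ∂z/∂N = −n_y/n_z = −0.12426029.
Intercept c from Loc-7: 419.3 − 41236.12 + 571132.09 = 530315.27.
At (475238, 4595790): z = 41319.7 − 571074.2 + 530315.27 = 560.8 m.

561 m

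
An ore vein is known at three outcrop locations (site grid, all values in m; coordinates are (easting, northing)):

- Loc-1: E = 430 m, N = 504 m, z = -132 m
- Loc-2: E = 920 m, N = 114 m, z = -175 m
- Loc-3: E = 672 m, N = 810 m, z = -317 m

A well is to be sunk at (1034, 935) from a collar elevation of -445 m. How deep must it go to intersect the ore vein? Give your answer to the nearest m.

39 m

Two edge vectors: Loc-1→Loc-2 = (490, -390, -43), Loc-1→Loc-3 = (242, 306, -185).
Normal n = (Loc-1→Loc-2) × (Loc-1→Loc-3) = (85308, 80244, 244320).
So ∂z/∂E = −n_x/n_z = −0.34917 and ∂z/∂N = −n_y/n_z = −0.32844.
Intercept c from Loc-1: -132 + 150.14 + 165.53 = 183.67.
At (1034, 935): z_contact = −361.0 − 307.1 + 183.67 = -484.5 m.
Depth below ground = -445 − (-484.5) = 39 m.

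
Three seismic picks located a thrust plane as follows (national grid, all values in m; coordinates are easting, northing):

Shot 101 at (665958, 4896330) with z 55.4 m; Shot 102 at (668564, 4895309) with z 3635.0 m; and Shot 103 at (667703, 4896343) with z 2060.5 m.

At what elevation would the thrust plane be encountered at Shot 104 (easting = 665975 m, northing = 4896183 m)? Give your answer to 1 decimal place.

157.7 m

Let the plane be z = a·easting + b·northing + c.
Shot 102−Shot 101: 2606a − 1021b = 3579.6;  Shot 103−Shot 101: 1745a + 13b = 2005.1.
Solving gives a = 1.153244492, b = −0.562433745.
Then c = 55.4 − a·665958 − b·4896330 = 1985904.22.
At (665975, 4896183): z = 768032.0 − 2753778.5 + 1985904.22 = 157.7 m.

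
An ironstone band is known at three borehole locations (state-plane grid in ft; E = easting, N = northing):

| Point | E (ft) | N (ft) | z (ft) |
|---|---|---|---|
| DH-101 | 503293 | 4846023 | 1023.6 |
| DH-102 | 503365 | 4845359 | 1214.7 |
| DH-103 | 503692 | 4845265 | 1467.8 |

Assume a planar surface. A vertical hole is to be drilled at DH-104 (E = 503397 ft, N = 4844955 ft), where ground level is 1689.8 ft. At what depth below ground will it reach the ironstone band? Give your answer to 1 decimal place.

Two edge vectors: DH-101→DH-102 = (72, -664, 191.1), DH-101→DH-103 = (399, -758, 444.2).
Normal n = (DH-101→DH-102) × (DH-101→DH-103) = (-150095, 44266.5, 210360).
So ∂z/∂E = −n_x/n_z = 0.713514927 and ∂z/∂N = −n_y/n_z = −0.210432116.
Intercept c from DH-101: 1023.6 − 359107.07 + 1019758.88 = 661675.41.
At (503397, 4844955): z_contact = 359181.27 − 1019534.13 + 661675.41 = 1322.55 ft.
Depth below ground = 1689.8 − 1322.55 = 367.3 ft.

367.3 ft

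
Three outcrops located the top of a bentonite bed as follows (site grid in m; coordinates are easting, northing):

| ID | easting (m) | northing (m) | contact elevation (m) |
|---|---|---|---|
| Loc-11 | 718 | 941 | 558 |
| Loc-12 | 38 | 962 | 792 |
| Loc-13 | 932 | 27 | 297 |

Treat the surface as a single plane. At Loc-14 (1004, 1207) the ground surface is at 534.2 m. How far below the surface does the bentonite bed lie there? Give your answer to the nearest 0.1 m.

Two edge vectors: Loc-11→Loc-12 = (-680, 21, 234), Loc-11→Loc-13 = (214, -914, -261).
Normal n = (Loc-11→Loc-12) × (Loc-11→Loc-13) = (208395, -127404, 617026).
So ∂z/∂easting = −n_x/n_z = −0.337741 and ∂z/∂northing = −n_y/n_z = 0.206481.
Intercept c from Loc-11: 558 + 242.50 − 194.30 = 606.20.
At (1004, 1207): z_contact = −339.09 + 249.22 + 606.20 = 516.33 m.
Depth below ground = 534.2 − 516.33 = 17.9 m.

17.9 m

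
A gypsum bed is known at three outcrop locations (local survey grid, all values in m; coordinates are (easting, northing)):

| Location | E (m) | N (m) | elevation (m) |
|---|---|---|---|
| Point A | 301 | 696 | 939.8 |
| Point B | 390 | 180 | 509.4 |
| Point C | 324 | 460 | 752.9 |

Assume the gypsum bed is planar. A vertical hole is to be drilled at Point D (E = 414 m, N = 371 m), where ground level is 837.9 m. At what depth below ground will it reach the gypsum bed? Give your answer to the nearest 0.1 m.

Let the plane be z = a·E + b·N + c.
Point B−Point A: 89a − 516b = −430.4;  Point C−Point A: 23a − 236b = −186.9.
Solving gives a = −0.56195, b = 0.73718.
Then c = 939.8 − a·301 − b·696 = 595.87.
At (414, 371): z_contact = −232.65 + 273.49 + 595.87 = 636.72 m.
Depth below ground = 837.9 − 636.72 = 201.2 m.

201.2 m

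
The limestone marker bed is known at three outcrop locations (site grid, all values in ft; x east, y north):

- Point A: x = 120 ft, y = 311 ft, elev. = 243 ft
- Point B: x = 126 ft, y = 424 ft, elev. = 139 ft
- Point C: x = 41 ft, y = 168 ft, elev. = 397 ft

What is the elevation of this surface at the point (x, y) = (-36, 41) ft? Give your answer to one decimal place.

Two edge vectors: Point A→Point B = (6, 113, -104), Point A→Point C = (-79, -143, 154).
Normal n = (Point A→Point B) × (Point A→Point C) = (2530, 7292, 8069).
So ∂z/∂x = −n_x/n_z = −0.31355 and ∂z/∂y = −n_y/n_z = −0.90371.
Intercept c from Point A: 243 + 37.63 + 281.05 = 561.68.
At (-36, 41): z = 11.3 − 37.1 + 561.68 = 535.9 ft.

535.9 ft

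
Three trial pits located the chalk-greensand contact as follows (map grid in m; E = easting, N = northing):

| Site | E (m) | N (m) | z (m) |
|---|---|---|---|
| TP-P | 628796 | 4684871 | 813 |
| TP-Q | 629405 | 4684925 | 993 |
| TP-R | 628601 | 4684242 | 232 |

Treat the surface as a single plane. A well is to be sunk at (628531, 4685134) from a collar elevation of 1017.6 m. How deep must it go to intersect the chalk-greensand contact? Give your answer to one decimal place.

37.8 m

Two edge vectors: TP-P→TP-Q = (609, 54, 180), TP-P→TP-R = (-195, -629, -581).
Normal n = (TP-P→TP-Q) × (TP-P→TP-R) = (81846, 318729, -372531).
So ∂z/∂E = −n_x/n_z = 0.219702521 and ∂z/∂N = −n_y/n_z = 0.855577120.
Intercept c from TP-P: 813 − 138148.07 − 4008268.44 = −4145603.50.
At (628531, 4685134): z_contact = 138089.85 + 4008493.45 − 4145603.50 = 979.80 m.
Depth below ground = 1017.6 − 979.80 = 37.8 m.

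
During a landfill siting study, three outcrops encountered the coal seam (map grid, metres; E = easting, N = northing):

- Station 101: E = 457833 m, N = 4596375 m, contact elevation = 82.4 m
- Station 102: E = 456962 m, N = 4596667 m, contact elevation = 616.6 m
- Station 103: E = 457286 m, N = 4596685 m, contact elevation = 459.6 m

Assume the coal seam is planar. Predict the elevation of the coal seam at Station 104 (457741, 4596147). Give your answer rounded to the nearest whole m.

Two edge vectors: Station 101→Station 102 = (-871, 292, 534.2), Station 101→Station 103 = (-547, 310, 377.2).
Normal n = (Station 101→Station 102) × (Station 101→Station 103) = (-55459.6, 36333.8, -110286).
So ∂z/∂E = −n_x/n_z = −0.50287072 and ∂z/∂N = −n_y/n_z = 0.32945070.
Intercept c from Station 101: 82.4 + 230230.81 − 1514278.97 = −1283965.76.
At (457741, 4596147): z = −230184.5 + 1514203.9 − 1283965.76 = 53.5 m.

54 m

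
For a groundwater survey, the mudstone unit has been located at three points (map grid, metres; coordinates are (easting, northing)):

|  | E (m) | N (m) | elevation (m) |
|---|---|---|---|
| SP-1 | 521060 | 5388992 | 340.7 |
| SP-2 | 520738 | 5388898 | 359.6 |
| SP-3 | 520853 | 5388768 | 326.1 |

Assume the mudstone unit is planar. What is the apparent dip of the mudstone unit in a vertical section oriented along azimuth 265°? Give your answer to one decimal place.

5.2°

Two edge vectors: SP-1→SP-2 = (-322, -94, 18.9), SP-1→SP-3 = (-207, -224, -14.6).
Normal n = (SP-1→SP-2) × (SP-1→SP-3) = (5606, -8613.5, 52670).
So ∂z/∂E = −n_x/n_z = −0.10644 and ∂z/∂N = −n_y/n_z = 0.16354.
Unit vector along 265° is (sin 265°, cos 265°) = (-0.9962, -0.0872).
Slope in that direction = a·(-0.9962) + b·(-0.0872) = 0.09178.
Apparent dip = arctan|0.09178| = 5.2° (true dip is 11.0°, so apparent ≤ true as expected).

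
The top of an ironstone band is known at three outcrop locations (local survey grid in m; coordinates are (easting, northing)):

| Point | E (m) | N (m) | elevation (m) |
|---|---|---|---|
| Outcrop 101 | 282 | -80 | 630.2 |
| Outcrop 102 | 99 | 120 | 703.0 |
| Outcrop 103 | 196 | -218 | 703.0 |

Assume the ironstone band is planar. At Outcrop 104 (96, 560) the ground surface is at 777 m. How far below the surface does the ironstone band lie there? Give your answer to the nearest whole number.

Let the plane be z = a·E + b·N + c.
Outcrop 102−Outcrop 101: −183a + 200b = 72.8;  Outcrop 103−Outcrop 101: −86a − 138b = 72.8.
Solving gives a = −0.57960, b = −0.16634.
Then c = 630.2 − a·282 − b·-80 = 780.34.
At (96, 560): z_contact = −55.6 − 93.1 + 780.34 = 631.6 m.
Depth below ground = 777 − 631.6 = 145 m.

145 m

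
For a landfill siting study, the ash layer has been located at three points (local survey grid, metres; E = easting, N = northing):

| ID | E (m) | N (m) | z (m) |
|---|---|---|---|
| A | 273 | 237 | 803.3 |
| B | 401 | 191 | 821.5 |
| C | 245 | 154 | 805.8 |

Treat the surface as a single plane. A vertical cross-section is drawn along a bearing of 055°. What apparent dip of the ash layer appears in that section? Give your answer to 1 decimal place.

3.2°

Two edge vectors: A→B = (128, -46, 18.2), A→C = (-28, -83, 2.5).
Normal n = (A→B) × (A→C) = (1395.6, -829.6, -11912).
So ∂z/∂E = −n_x/n_z = 0.11716 and ∂z/∂N = −n_y/n_z = −0.06964.
Unit vector along 055° is (sin 55°, cos 55°) = (0.8192, 0.5736).
Slope in that direction = a·(0.8192) + b·(0.5736) = 0.05602.
Apparent dip = arctan|0.05602| = 3.2° (true dip is 7.8°, so apparent ≤ true as expected).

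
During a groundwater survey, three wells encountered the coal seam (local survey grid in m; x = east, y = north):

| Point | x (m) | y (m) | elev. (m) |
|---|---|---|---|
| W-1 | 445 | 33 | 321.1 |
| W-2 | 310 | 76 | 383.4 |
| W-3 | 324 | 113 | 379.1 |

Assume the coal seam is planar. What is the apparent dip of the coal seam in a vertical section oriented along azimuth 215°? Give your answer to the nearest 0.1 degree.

Let the plane be z = a·x + b·y + c.
W-2−W-1: −135a + 43b = 62.3;  W-3−W-1: −121a + 80b = 58.
Solving gives a = −0.44488, b = 0.05212.
Unit vector along 215° is (sin 215°, cos 215°) = (-0.5736, -0.8192).
Slope in that direction = a·(-0.5736) + b·(-0.8192) = 0.21248.
Apparent dip = arctan|0.21248| = 12.0° (true dip is 24.1°, so apparent ≤ true as expected).

12.0°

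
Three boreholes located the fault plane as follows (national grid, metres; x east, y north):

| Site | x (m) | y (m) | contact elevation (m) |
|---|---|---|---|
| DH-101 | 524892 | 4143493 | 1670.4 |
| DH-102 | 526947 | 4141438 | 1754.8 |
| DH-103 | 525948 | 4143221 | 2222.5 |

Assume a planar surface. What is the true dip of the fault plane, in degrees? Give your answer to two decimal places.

Two edge vectors: DH-101→DH-102 = (2055, -2055, 84.4), DH-101→DH-103 = (1056, -272, 552.1).
Normal n = (DH-101→DH-102) × (DH-101→DH-103) = (-1111608.7, -1045439.1, 1611120).
So ∂z/∂x = −n_x/n_z = 0.68996 and ∂z/∂y = −n_y/n_z = 0.64889.
Gradient magnitude |∇z| = √(a² + b²) = √(0.47605 + 0.42106) = 0.94716.
True dip = arctan(0.94716) = 43.45°, dipping toward SW (azimuth ≈ 227°).

43.45°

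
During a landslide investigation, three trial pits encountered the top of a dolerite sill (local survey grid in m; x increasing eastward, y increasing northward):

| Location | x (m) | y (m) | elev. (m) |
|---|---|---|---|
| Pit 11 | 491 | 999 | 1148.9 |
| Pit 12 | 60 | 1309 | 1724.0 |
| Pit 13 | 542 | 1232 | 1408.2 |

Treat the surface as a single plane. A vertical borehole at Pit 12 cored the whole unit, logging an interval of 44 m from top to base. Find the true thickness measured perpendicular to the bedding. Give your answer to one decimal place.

Two edge vectors: Pit 11→Pit 12 = (-431, 310, 575.1), Pit 11→Pit 13 = (51, 233, 259.3).
Normal n = (Pit 11→Pit 12) × (Pit 11→Pit 13) = (-53615.3, 141088.4, -116233).
So ∂z/∂x = −n_x/n_z = −0.46127 and ∂z/∂y = −n_y/n_z = 1.21384.
|∇z| = √(a²+b²) = 1.29853, so dip δ = arctan(1.29853) = 52.40°.
True thickness = vertical thickness × cos δ = 44 × cos 52.40° = 26.8 m.

26.8 m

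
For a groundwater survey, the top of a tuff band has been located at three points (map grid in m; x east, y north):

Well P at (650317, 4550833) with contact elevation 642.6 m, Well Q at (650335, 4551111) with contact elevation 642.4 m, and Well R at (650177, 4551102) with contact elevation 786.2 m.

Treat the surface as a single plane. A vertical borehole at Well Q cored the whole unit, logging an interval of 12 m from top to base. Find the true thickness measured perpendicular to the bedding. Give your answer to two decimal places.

Two edge vectors: Well P→Well Q = (18, 278, -0.2), Well P→Well R = (-140, 269, 143.6).
Normal n = (Well P→Well Q) × (Well P→Well R) = (39974.6, -2556.8, 43762).
So ∂z/∂x = −n_x/n_z = −0.91345 and ∂z/∂y = −n_y/n_z = 0.05843.
|∇z| = √(a²+b²) = 0.91532, so dip δ = arctan(0.91532) = 42.47°.
True thickness = vertical thickness × cos δ = 12 × cos 42.47° = 8.85 m.

8.85 m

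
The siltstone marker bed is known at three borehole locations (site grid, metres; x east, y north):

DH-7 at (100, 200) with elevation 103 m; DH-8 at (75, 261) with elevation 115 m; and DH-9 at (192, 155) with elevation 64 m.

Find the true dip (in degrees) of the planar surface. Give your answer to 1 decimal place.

Two edge vectors: DH-7→DH-8 = (-25, 61, 12), DH-7→DH-9 = (92, -45, -39).
Normal n = (DH-7→DH-8) × (DH-7→DH-9) = (-1839, 129, -4487).
So ∂z/∂x = −n_x/n_z = −0.40985 and ∂z/∂y = −n_y/n_z = 0.02875.
Gradient magnitude |∇z| = √(a² + b²) = √(0.16798 + 0.00083) = 0.41086.
True dip = arctan(0.41086) = 22.3°, dipping toward E (azimuth ≈ 094°).

22.3°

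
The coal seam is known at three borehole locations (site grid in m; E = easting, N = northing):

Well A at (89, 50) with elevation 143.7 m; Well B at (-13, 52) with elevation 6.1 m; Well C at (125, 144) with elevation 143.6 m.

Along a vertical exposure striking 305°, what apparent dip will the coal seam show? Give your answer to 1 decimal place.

Let the plane be z = a·E + b·N + c.
Well B−Well A: −102a + 2b = −137.6;  Well C−Well A: 36a + 94b = −0.1.
Solving gives a = 1.33894, b = −0.51385.
Unit vector along 305° is (sin 305°, cos 305°) = (-0.8192, 0.5736).
Slope in that direction = a·(-0.8192) + b·(0.5736) = −1.39153.
Apparent dip = arctan|1.39153| = 54.3° (true dip is 55.1°, so apparent ≤ true as expected).

54.3°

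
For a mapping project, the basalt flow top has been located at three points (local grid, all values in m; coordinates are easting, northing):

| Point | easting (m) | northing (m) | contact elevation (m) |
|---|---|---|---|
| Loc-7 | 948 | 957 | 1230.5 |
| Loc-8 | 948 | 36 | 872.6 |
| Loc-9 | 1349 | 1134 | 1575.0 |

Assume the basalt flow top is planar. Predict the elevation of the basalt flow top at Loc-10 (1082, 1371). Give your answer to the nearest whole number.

Let the plane be z = a·easting + b·northing + c.
Loc-8−Loc-7: 0a − 921b = −357.9;  Loc-9−Loc-7: 401a + 177b = 344.5.
Solving gives a = 0.68758, b = 0.38860.
Then c = 1230.5 − a·948 − b·957 = 206.79.
At (1082, 1371): z = 744.0 + 532.8 + 206.79 = 1483.5 m.

1484 m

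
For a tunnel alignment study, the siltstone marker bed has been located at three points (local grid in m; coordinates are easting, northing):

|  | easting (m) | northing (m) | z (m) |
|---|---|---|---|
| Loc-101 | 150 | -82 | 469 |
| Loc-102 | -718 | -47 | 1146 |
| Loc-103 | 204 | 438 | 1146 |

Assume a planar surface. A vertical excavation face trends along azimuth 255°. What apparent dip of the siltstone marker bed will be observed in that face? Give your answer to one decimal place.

Let the plane be z = a·easting + b·northing + c.
Loc-102−Loc-101: −868a + 35b = 677;  Loc-103−Loc-101: 54a + 520b = 677.
Solving gives a = −0.72442, b = 1.37715.
Unit vector along 255° is (sin 255°, cos 255°) = (-0.9659, -0.2588).
Slope in that direction = a·(-0.9659) + b·(-0.2588) = 0.34331.
Apparent dip = arctan|0.34331| = 18.9° (true dip is 57.3°, so apparent ≤ true as expected).

18.9°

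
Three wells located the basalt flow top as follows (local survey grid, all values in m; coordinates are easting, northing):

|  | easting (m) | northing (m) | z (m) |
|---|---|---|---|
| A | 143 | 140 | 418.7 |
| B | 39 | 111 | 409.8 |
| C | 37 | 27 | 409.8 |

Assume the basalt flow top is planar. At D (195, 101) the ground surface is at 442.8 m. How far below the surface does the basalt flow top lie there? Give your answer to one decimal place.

Let the plane be z = a·easting + b·northing + c.
B−A: −104a − 29b = −8.9;  C−A: −106a − 113b = −8.9.
Solving gives a = 0.08615, b = −0.00205.
Then c = 418.7 − a·143 − b·140 = 406.67.
At (195, 101): z_contact = 16.80 − 0.21 + 406.67 = 423.26 m.
Depth below ground = 442.8 − 423.26 = 19.5 m.

19.5 m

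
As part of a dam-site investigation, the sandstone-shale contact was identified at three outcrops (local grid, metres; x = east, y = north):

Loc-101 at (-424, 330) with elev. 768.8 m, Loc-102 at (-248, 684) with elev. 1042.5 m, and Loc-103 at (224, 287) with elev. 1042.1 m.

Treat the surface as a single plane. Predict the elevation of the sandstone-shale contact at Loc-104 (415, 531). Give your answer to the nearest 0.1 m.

Let the plane be z = a·x + b·y + c.
Loc-102−Loc-101: 176a + 354b = 273.7;  Loc-103−Loc-101: 648a − 43b = 273.3.
Solving gives a = 0.45796, b = 0.54548.
Then c = 768.8 − a·-424 − b·330 = 782.97.
At (415, 531): z = 190.1 + 289.6 + 782.97 = 1262.7 m.

1262.7 m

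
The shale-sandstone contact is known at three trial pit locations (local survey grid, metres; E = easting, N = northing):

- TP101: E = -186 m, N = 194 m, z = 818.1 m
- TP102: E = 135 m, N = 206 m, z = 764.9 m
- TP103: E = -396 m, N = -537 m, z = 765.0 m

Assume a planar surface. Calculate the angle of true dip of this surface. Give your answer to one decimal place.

11.8°

Let the plane be z = a·E + b·N + c.
TP102−TP101: 321a + 12b = −53.2;  TP103−TP101: −210a − 731b = −53.1.
Solving gives a = −0.17028, b = 0.12156.
Gradient magnitude |∇z| = √(a² + b²) = √(0.02899 + 0.01478) = 0.20921.
True dip = arctan(0.20921) = 11.8°, dipping toward SE (azimuth ≈ 126°).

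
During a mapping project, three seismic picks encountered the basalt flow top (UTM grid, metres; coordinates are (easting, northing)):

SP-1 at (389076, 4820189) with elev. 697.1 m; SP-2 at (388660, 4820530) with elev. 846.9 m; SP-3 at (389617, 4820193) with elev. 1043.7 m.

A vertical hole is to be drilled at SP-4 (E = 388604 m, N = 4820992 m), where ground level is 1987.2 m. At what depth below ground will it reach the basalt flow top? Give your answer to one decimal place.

Two edge vectors: SP-1→SP-2 = (-416, 341, 149.8), SP-1→SP-3 = (541, 4, 346.6).
Normal n = (SP-1→SP-2) × (SP-1→SP-3) = (117591.4, 225227.4, -186145).
So ∂z/∂E = −n_x/n_z = 0.631719359 and ∂z/∂N = −n_y/n_z = 1.209956754.
Intercept c from SP-1: 697.1 − 245786.84 − 5832220.24 = −6077309.98.
At (388604, 4820992): z_contact = 245488.67 + 5833191.83 − 6077309.98 = 1370.52 m.
Depth below ground = 1987.2 − 1370.52 = 616.7 m.

616.7 m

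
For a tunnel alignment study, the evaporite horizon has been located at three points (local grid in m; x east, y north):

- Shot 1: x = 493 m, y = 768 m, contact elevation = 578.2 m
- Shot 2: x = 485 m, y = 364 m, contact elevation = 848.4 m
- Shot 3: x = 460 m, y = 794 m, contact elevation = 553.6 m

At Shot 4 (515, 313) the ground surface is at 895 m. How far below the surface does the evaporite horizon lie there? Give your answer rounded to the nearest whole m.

6 m

Two edge vectors: Shot 1→Shot 2 = (-8, -404, 270.2), Shot 1→Shot 3 = (-33, 26, -24.6).
Normal n = (Shot 1→Shot 2) × (Shot 1→Shot 3) = (2913.2, -9113.4, -13540).
So ∂z/∂x = −n_x/n_z = 0.21516 and ∂z/∂y = −n_y/n_z = −0.67307.
Intercept c from Shot 1: 578.2 − 106.07 + 516.92 = 989.05.
At (515, 313): z_contact = 110.8 − 210.7 + 989.05 = 889.2 m.
Depth below ground = 895 − 889.2 = 6 m.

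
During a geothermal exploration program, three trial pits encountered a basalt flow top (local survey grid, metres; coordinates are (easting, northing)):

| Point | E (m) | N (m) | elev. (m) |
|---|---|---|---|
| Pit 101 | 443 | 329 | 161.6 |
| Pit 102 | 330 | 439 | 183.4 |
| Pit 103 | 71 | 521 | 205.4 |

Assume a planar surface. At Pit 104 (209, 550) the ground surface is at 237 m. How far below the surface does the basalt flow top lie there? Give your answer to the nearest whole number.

31 m

Two edge vectors: Pit 101→Pit 102 = (-113, 110, 21.8), Pit 101→Pit 103 = (-372, 192, 43.8).
Normal n = (Pit 101→Pit 102) × (Pit 101→Pit 103) = (632.4, -3160.2, 19224).
So ∂z/∂E = −n_x/n_z = −0.03290 and ∂z/∂N = −n_y/n_z = 0.16439.
Intercept c from Pit 101: 161.6 + 14.57 − 54.08 = 122.09.
At (209, 550): z_contact = −6.9 + 90.4 + 122.09 = 205.6 m.
Depth below ground = 237 − 205.6 = 31 m.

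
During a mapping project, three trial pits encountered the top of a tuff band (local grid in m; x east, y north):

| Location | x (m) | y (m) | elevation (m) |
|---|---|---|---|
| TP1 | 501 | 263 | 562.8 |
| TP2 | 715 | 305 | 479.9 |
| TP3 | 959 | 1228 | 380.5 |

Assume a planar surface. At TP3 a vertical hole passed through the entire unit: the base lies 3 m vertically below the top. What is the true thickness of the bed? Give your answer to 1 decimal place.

Let the plane be z = a·x + b·y + c.
TP2−TP1: 214a + 42b = −82.9;  TP3−TP1: 458a + 965b = −182.3.
Solving gives a = −0.38629, b = −0.00557.
|∇z| = √(a²+b²) = 0.38633, so dip δ = arctan(0.38633) = 21.12°.
True thickness = vertical thickness × cos δ = 3 × cos 21.12° = 2.8 m.

2.8 m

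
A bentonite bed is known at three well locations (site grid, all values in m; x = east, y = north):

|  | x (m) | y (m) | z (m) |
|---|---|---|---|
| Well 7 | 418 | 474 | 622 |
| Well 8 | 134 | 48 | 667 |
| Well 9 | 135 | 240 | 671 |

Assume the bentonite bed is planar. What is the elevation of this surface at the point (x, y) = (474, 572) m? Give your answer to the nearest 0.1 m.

613.4 m

Two edge vectors: Well 7→Well 8 = (-284, -426, 45), Well 7→Well 9 = (-283, -234, 49).
Normal n = (Well 7→Well 8) × (Well 7→Well 9) = (-10344, 1181, -54102).
So ∂z/∂x = −n_x/n_z = −0.19119 and ∂z/∂y = −n_y/n_z = 0.02183.
Intercept c from Well 7: 622 + 79.92 − 10.35 = 691.57.
At (474, 572): z = −90.6 + 12.5 + 691.57 = 613.4 m.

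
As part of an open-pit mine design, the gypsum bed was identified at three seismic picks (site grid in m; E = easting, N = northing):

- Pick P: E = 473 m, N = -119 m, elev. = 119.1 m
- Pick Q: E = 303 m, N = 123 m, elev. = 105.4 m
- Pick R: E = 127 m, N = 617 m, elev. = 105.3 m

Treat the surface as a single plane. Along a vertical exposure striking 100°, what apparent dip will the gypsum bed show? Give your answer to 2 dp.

8.55°

Two edge vectors: Pick P→Pick Q = (-170, 242, -13.7), Pick P→Pick R = (-346, 736, -13.8).
Normal n = (Pick P→Pick Q) × (Pick P→Pick R) = (6743.6, 2394.2, -41388).
So ∂z/∂E = −n_x/n_z = 0.16294 and ∂z/∂N = −n_y/n_z = 0.05785.
Unit vector along 100° is (sin 100°, cos 100°) = (0.9848, -0.1736).
Slope in that direction = a·(0.9848) + b·(-0.1736) = 0.15042.
Apparent dip = arctan|0.15042| = 8.55° (true dip is 9.8°, so apparent ≤ true as expected).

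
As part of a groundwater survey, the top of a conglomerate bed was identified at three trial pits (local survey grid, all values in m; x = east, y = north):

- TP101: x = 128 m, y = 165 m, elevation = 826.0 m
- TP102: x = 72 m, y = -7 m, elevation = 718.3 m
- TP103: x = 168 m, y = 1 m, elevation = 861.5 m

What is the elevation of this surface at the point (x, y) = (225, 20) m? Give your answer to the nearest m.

Two edge vectors: TP101→TP102 = (-56, -172, -107.7), TP101→TP103 = (40, -164, 35.5).
Normal n = (TP101→TP102) × (TP101→TP103) = (-23768.8, -2320, 16064).
So ∂z/∂x = −n_x/n_z = 1.47963 and ∂z/∂y = −n_y/n_z = 0.14442.
Intercept c from TP101: 826 − 189.39 − 23.83 = 612.78.
At (225, 20): z = 332.9 + 2.9 + 612.78 = 948.6 m.

949 m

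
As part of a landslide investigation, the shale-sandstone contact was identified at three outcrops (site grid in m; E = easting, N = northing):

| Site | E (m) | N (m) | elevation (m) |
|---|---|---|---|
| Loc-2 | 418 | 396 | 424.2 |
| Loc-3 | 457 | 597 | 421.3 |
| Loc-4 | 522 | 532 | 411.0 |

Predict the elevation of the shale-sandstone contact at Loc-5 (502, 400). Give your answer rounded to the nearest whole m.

412 m

Two edge vectors: Loc-2→Loc-3 = (39, 201, -2.9), Loc-2→Loc-4 = (104, 136, -13.2).
Normal n = (Loc-2→Loc-3) × (Loc-2→Loc-4) = (-2258.8, 213.2, -15600).
So ∂z/∂E = −n_x/n_z = −0.14479 and ∂z/∂N = −n_y/n_z = 0.01367.
Intercept c from Loc-2: 424.2 + 60.52 − 5.41 = 479.31.
At (502, 400): z = −72.7 + 5.5 + 479.31 = 412.1 m.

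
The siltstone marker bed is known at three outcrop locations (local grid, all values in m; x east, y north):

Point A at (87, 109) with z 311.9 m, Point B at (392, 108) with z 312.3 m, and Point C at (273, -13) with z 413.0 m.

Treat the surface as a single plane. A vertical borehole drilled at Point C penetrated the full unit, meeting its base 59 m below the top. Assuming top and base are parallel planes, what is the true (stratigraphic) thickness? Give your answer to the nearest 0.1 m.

Two edge vectors: Point A→Point B = (305, -1, 0.4), Point A→Point C = (186, -122, 101.1).
Normal n = (Point A→Point B) × (Point A→Point C) = (-52.3, -30761.1, -37024).
So ∂z/∂x = −n_x/n_z = −0.00141 and ∂z/∂y = −n_y/n_z = −0.83084.
|∇z| = √(a²+b²) = 0.83084, so dip δ = arctan(0.83084) = 39.72°.
True thickness = vertical thickness × cos δ = 59 × cos 39.72° = 45.4 m.

45.4 m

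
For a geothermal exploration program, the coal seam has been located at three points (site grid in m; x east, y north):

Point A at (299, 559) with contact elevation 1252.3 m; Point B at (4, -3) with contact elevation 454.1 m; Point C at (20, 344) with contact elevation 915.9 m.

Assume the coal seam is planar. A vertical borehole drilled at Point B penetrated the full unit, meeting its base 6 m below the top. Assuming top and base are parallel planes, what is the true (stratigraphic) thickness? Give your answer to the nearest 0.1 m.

3.6 m

Let the plane be z = a·x + b·y + c.
Point B−Point A: −295a − 562b = −798.2;  Point C−Point A: −279a − 215b = −336.4.
Solving gives a = 0.18682, b = 1.32222.
|∇z| = √(a²+b²) = 1.33535, so dip δ = arctan(1.33535) = 53.17°.
True thickness = vertical thickness × cos δ = 6 × cos 53.17° = 3.6 m.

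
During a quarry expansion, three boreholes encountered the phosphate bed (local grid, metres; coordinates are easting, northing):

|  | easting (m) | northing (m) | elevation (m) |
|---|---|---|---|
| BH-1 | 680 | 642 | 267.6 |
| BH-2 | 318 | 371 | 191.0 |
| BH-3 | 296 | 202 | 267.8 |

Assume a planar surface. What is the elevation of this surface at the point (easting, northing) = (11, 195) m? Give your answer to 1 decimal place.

Two edge vectors: BH-1→BH-2 = (-362, -271, -76.6), BH-1→BH-3 = (-384, -440, 0.2).
Normal n = (BH-1→BH-2) × (BH-1→BH-3) = (-33758.2, 29486.8, 55216).
So ∂z/∂easting = −n_x/n_z = 0.61138 and ∂z/∂northing = −n_y/n_z = −0.53403.
Intercept c from BH-1: 267.6 − 415.74 + 342.84 = 194.70.
At (11, 195): z = 6.7 − 104.1 + 194.70 = 97.3 m.

97.3 m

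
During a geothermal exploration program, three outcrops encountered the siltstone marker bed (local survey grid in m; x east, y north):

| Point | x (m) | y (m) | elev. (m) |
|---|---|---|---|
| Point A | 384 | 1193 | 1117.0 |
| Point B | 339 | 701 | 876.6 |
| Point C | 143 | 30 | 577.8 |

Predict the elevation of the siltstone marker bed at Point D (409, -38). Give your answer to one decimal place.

485.8 m

Let the plane be z = a·x + b·y + c.
Point B−Point A: −45a − 492b = −240.4;  Point C−Point A: −241a − 1163b = −539.2.
Solving gives a = −0.215873, b = 0.508362.
Then c = 1117 − a·384 − b·1193 = 593.42.
At (409, -38): z = −88.3 − 19.3 + 593.42 = 485.8 m.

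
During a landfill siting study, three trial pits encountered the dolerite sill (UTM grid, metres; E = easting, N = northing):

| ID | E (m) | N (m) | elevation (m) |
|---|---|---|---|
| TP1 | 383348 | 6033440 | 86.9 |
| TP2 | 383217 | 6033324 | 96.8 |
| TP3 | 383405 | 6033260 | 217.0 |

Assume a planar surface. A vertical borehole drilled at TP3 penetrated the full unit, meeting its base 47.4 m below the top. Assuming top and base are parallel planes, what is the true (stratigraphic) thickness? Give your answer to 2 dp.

38.27 m

Two edge vectors: TP1→TP2 = (-131, -116, 9.9), TP1→TP3 = (57, -180, 130.1).
Normal n = (TP1→TP2) × (TP1→TP3) = (-13309.6, 17607.4, 30192).
So ∂z/∂E = −n_x/n_z = 0.44083 and ∂z/∂N = −n_y/n_z = −0.58318.
|∇z| = √(a²+b²) = 0.73105, so dip δ = arctan(0.73105) = 36.17°.
True thickness = vertical thickness × cos δ = 47.4 × cos 36.17° = 38.27 m.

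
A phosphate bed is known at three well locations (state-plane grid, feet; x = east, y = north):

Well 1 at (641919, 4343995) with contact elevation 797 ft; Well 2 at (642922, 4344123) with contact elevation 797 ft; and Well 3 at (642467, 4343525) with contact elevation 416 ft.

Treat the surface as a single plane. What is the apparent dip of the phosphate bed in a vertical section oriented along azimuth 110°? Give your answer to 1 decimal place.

18.1°

Two edge vectors: Well 1→Well 2 = (1003, 128, 0), Well 1→Well 3 = (548, -470, -381).
Normal n = (Well 1→Well 2) × (Well 1→Well 3) = (-48768, 382143, -541554).
So ∂z/∂x = −n_x/n_z = −0.09005 and ∂z/∂y = −n_y/n_z = 0.70564.
Unit vector along 110° is (sin 110°, cos 110°) = (0.9397, -0.3420).
Slope in that direction = a·(0.9397) + b·(-0.3420) = −0.32596.
Apparent dip = arctan|0.32596| = 18.1° (true dip is 35.4°, so apparent ≤ true as expected).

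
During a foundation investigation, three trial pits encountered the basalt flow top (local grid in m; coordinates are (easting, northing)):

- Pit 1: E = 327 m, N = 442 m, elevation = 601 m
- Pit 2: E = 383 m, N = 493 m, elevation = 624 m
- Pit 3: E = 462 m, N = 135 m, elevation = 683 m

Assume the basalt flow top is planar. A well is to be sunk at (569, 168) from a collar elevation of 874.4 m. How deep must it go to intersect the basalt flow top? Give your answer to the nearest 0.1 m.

Let the plane be z = a·E + b·N + c.
Pit 2−Pit 1: 56a + 51b = 23;  Pit 3−Pit 1: 135a − 307b = 82.
Solving gives a = 0.46696, b = −0.06176.
Then c = 601 − a·327 − b·442 = 475.60.
At (569, 168): z_contact = 265.70 − 10.38 + 475.60 = 730.93 m.
Depth below ground = 874.4 − 730.93 = 143.5 m.

143.5 m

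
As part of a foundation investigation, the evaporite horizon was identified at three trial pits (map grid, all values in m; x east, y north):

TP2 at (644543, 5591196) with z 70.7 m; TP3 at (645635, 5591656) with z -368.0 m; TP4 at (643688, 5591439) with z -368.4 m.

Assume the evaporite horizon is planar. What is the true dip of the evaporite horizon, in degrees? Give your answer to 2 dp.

Let the plane be z = a·x + b·y + c.
TP3−TP2: 1092a + 460b = −438.7;  TP4−TP2: −855a + 243b = −439.1.
Solving gives a = 0.14481, b = −1.29747.
Gradient magnitude |∇z| = √(a² + b²) = √(0.02097 + 1.68343) = 1.30553.
True dip = arctan(1.30553) = 52.55°, dipping toward N (azimuth ≈ 354°).

52.55°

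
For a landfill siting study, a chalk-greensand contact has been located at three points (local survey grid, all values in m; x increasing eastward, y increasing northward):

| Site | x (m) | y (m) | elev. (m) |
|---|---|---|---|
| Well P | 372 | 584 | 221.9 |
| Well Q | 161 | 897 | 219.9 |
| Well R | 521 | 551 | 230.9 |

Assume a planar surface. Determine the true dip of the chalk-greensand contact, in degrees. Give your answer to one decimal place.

Let the plane be z = a·x + b·y + c.
Well Q−Well P: −211a + 313b = −2;  Well R−Well P: 149a − 33b = 9.
Solving gives a = 0.06934, b = 0.04035.
Gradient magnitude |∇z| = √(a² + b²) = √(0.00481 + 0.00163) = 0.08023.
True dip = arctan(0.08023) = 4.6°, dipping toward WSW (azimuth ≈ 240°).

4.6°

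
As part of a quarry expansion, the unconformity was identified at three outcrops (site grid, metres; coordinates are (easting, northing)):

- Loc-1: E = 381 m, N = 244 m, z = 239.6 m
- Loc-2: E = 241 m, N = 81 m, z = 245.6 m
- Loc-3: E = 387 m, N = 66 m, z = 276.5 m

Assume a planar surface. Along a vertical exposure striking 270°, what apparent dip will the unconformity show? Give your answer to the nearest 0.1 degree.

Two edge vectors: Loc-1→Loc-2 = (-140, -163, 6), Loc-1→Loc-3 = (6, -178, 36.9).
Normal n = (Loc-1→Loc-2) × (Loc-1→Loc-3) = (-4946.7, 5202, 25898).
So ∂z/∂E = −n_x/n_z = 0.19101 and ∂z/∂N = −n_y/n_z = −0.20086.
Unit vector along 270° is (sin 270°, cos 270°) = (-1.0000, -0.0000).
Slope in that direction = a·(-1.0000) + b·(-0.0000) = −0.19101.
Apparent dip = arctan|0.19101| = 10.8° (true dip is 15.5°, so apparent ≤ true as expected).

10.8°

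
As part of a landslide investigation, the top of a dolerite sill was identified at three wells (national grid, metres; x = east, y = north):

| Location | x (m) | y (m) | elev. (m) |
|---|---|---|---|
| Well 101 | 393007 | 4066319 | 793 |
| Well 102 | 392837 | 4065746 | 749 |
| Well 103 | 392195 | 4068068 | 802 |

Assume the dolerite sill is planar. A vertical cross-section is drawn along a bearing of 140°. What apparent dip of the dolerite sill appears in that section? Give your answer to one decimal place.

1.3°

Two edge vectors: Well 101→Well 102 = (-170, -573, -44), Well 101→Well 103 = (-812, 1749, 9).
Normal n = (Well 101→Well 102) × (Well 101→Well 103) = (71799, 37258, -762606).
So ∂z/∂x = −n_x/n_z = 0.09415 and ∂z/∂y = −n_y/n_z = 0.04886.
Unit vector along 140° is (sin 140°, cos 140°) = (0.6428, -0.7660).
Slope in that direction = a·(0.6428) + b·(-0.7660) = 0.02309.
Apparent dip = arctan|0.02309| = 1.3° (true dip is 6.1°, so apparent ≤ true as expected).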